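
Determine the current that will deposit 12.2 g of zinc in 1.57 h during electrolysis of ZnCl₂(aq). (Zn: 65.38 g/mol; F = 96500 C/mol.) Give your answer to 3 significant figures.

n(Zn) = 12.2 / 65.38 = 0.1866 mol
Zn²⁺ + 2e⁻ → Zn, so n(e⁻) = 2 × 0.1866 = 0.3732 mol
Q = 0.3732 × 96500 = 36010 C
I = Q / t = 36010 / 5652 s = 6.37 A

6.37 A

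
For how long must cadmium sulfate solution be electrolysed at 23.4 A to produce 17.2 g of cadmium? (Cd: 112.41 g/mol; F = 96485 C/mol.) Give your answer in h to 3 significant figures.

n(Cd) = 17.2 / 112.41 = 0.1530 mol
Cd²⁺ + 2e⁻ → Cd, so n(e⁻) = 2 × 0.1530 = 0.3060 mol
Q = 0.3060 × 96485 = 29520 C
t = Q / I = 29520 / 23.4 = 1262 s = 0.351 h

0.351 h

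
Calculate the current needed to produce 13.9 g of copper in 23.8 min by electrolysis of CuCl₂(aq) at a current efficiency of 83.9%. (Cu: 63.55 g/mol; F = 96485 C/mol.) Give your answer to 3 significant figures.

n(Cu) = 13.9 / 63.55 = 0.2187 mol
Cu²⁺ + 2e⁻ → Cu, so n(e⁻) = 2 × 0.2187 = 0.4374 mol
Q = 0.4374 × 96485 / 0.839 = 50300 C
I = Q / t = 50300 / 1428 s = 35.2 A

35.2 A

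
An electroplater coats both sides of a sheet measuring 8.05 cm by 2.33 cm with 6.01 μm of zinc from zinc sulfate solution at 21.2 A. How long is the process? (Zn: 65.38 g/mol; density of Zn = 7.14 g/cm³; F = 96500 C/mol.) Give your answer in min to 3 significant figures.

0.374 min

Plated area = 2 × 8.05 × 2.33 = 37.51 cm²
Volume = 37.51 × 6.01×10⁻⁴ cm = 0.02254 cm³
m(Zn) = 0.02254 × 7.14 = 0.1609 g
n(Zn) = 0.1609 / 65.38 = 0.002461 mol; n(e⁻) = 2 × 0.002461 = 0.004922 mol
Q = 0.004922 × 96500 = 475.0 C
t = 475.0 / 21.2 = 22.41 s = 0.374 min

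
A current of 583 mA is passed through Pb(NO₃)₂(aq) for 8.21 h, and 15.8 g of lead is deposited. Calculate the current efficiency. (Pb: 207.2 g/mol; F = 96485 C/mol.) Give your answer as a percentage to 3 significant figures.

Q = 0.583 × 29556 = 17230 C
n(e⁻) = 17230 / 96485 = 0.1786 mol
Pb²⁺ + 2e⁻ → Pb, so theoretical n(Pb) = 0.08930 mol → 18.50 g
Efficiency = 15.8 / 18.50 = 0.8541 = 85.4%

85.4%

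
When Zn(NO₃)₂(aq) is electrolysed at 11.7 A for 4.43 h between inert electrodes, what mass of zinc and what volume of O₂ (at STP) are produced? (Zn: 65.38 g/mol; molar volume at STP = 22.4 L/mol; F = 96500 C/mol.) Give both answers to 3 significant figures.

63.2 g Zn; 10.8 L O₂

Q = 11.7 × 15948 = 1.866×10^5 C; n(e⁻) = 1.866×10^5 / 96500 = 1.934 mol
Cathode: Zn²⁺ + 2e⁻ → Zn → n(Zn) = 1.934/2 = 0.9670 mol → 63.2 g
Anode: 2H₂O → O₂ + 4H⁺ + 4e⁻ → n(O₂) = 1.934/4 = 0.4835 mol → 10.8 L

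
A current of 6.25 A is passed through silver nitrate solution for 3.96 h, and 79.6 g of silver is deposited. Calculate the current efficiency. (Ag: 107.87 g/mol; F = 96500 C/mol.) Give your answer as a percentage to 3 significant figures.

Q = 6.25 × 14256 = 89100 C
n(e⁻) = 89100 / 96500 = 0.9233 mol
Ag⁺ + e⁻ → Ag, so theoretical n(Ag) = 0.9233 mol → 99.60 g
Efficiency = 79.6 / 99.60 = 0.7992 = 79.9%

79.9%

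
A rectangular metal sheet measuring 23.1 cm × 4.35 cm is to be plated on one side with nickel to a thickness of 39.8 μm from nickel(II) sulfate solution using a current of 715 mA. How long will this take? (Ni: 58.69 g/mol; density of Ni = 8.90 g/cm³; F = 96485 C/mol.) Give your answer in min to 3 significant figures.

Plated area = 23.1 × 4.35 = 100.5 cm²
Volume = 100.5 × 39.8×10⁻⁴ cm = 0.4000 cm³
m(Ni) = 0.4000 × 8.90 = 3.560 g
n(Ni) = 3.560 / 58.69 = 0.06066 mol; n(e⁻) = 2 × 0.06066 = 0.1213 mol
Q = 0.1213 × 96485 = 11700 C
t = 11700 / 0.715 = 16360 s = 273 min

273 min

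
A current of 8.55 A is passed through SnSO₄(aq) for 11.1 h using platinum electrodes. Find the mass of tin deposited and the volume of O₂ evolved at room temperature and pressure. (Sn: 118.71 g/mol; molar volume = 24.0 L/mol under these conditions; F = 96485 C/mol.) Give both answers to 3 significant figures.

Q = 8.55 × 39960 = 3.417×10^5 C; n(e⁻) = 3.417×10^5 / 96485 = 3.541 mol
Cathode: Sn²⁺ + 2e⁻ → Sn → n(Sn) = 3.541/2 = 1.771 mol → 210 g
Anode: 2H₂O → O₂ + 4H⁺ + 4e⁻ → n(O₂) = 3.541/4 = 0.8853 mol → 21.2 L

210 g Sn; 21.2 L O₂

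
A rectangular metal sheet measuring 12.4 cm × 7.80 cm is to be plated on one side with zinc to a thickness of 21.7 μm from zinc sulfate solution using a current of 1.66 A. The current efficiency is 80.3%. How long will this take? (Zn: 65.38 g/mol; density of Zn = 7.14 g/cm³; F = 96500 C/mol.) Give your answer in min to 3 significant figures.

Plated area = 12.4 × 7.80 = 96.72 cm²
Volume = 96.72 × 21.7×10⁻⁴ cm = 0.2099 cm³
m(Zn) = 0.2099 × 7.14 = 1.499 g
n(Zn) = 1.499 / 65.38 = 0.02293 mol; n(e⁻) = 2 × 0.02293 = 0.04586 mol
Q = 0.04586 × 96500 / 0.803 = 5511 C
t = 5511 / 1.66 = 3320 s = 55.3 min

55.3 min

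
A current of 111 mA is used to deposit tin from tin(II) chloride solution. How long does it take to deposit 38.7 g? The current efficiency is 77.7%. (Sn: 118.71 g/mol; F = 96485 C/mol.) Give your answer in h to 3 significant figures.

n(Sn) = 38.7 / 118.71 = 0.3260 mol
Sn²⁺ + 2e⁻ → Sn, so n(e⁻) = 2 × 0.3260 = 0.6520 mol
Q = 0.6520 × 96485 / 0.777 = 80960 C
t = Q / I = 80960 / 0.111 = 7.294×10^5 s = 203 h

203 h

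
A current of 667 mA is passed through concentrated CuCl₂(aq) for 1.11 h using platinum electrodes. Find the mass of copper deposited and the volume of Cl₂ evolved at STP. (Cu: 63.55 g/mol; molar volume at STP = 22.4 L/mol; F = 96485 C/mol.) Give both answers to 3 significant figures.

0.878 g Cu; 0.309 L Cl₂

Q = 0.667 × 3996 = 2665 C; n(e⁻) = 2665 / 96485 = 0.02762 mol
Cathode: Cu²⁺ + 2e⁻ → Cu → n(Cu) = 0.02762/2 = 0.01381 mol → 0.878 g
Anode: 2Cl⁻ → Cl₂ + 2e⁻ → n(Cl₂) = 0.02762/2 = 0.01381 mol → 0.309 L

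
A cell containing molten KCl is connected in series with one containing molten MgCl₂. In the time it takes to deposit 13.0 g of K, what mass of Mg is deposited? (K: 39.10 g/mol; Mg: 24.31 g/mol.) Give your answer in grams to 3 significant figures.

4.04 g

n(K) = 13.0 / 39.10 = 0.3325 mol
K⁺ + e⁻ → K, so n(e⁻) = 0.3325 mol
Since the cells are in series, n(e⁻) in the Mg cell is also 0.3325 mol.
Mg²⁺ + 2e⁻ → Mg, so n(Mg) = 0.3325 / 2 = 0.1663 mol
m(Mg) = 0.1663 × 24.31 = 4.04 g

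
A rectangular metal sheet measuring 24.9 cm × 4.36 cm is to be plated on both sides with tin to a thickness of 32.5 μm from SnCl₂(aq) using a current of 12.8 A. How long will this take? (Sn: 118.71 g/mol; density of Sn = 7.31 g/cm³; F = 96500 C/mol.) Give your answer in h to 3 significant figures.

0.182 h

Plated area = 2 × 24.9 × 4.36 = 217.1 cm²
Volume = 217.1 × 32.5×10⁻⁴ cm = 0.7056 cm³
m(Sn) = 0.7056 × 7.31 = 5.158 g
n(Sn) = 5.158 / 118.71 = 0.04345 mol; n(e⁻) = 2 × 0.04345 = 0.08690 mol
Q = 0.08690 × 96500 = 8386 C
t = 8386 / 12.8 = 655.2 s = 0.182 h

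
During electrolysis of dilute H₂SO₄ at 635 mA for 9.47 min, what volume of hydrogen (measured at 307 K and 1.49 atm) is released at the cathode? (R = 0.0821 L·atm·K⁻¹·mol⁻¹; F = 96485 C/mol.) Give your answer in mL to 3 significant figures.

31.6 mL

Q = 0.635 A × 568.2 s = 360.8 C
n(e⁻) = 360.8 / 96485 = 0.003739 mol
2H⁺ + 2e⁻ → H₂, so n(H₂) = 0.003739 / 2 = 0.001870 mol
V = nRT/P = 0.001870 × 0.0821 × 307 / 1.49 = 0.03163 L
= 31.6 mL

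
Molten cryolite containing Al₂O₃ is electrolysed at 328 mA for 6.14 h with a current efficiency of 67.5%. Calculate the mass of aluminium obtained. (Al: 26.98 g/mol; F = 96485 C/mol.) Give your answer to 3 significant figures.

Q = 0.328 × 22104 = 7250 C
n(e⁻) = 7250 / 96485 = 0.07514 mol
Al³⁺ + 3e⁻ → Al, so theoretical m(Al) = 0.02505 × 26.98 = 0.6758 g
Actual mass = 67.5% × 0.6758 = 0.456 g

0.456 g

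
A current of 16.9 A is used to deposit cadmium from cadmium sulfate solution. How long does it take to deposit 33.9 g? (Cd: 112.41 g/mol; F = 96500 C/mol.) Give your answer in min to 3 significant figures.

n(Cd) = 33.9 / 112.41 = 0.3016 mol
Cd²⁺ + 2e⁻ → Cd, so n(e⁻) = 2 × 0.3016 = 0.6032 mol
Q = 0.6032 × 96500 = 58210 C
t = Q / I = 58210 / 16.9 = 3444 s = 57.4 min

57.4 min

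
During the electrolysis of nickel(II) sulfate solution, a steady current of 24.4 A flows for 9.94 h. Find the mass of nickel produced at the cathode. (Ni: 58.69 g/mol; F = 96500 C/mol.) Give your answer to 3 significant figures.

266 g

Q = 24.4 A × 35784 s = 8.731×10^5 C
Moles of electrons = 8.731×10^5 / 96500 = 9.048 mol
Ni²⁺ + 2e⁻ → Ni, so n(Ni) = 9.048 / 2 = 4.524 mol
m = 4.524 × 58.69 = 266 g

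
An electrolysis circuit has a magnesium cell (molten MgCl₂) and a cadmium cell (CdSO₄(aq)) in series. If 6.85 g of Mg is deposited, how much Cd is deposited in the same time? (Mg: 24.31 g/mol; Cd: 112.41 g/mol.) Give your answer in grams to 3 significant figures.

n(Mg) = 6.85 / 24.31 = 0.2818 mol
Mg²⁺ + 2e⁻ → Mg, so n(e⁻) = 2 × 0.2818 = 0.5636 mol
Same current for the same time ⇒ same n(e⁻) = 0.5636 mol in both cells.
Cd²⁺ + 2e⁻ → Cd, so n(Cd) = 0.5636 / 2 = 0.2818 mol
m(Cd) = 0.2818 × 112.41 = 31.7 g

31.7 g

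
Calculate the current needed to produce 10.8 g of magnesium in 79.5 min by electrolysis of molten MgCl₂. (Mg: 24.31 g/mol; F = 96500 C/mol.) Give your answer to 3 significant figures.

18.0 A

n(Mg) = 10.8 / 24.31 = 0.4443 mol
Mg²⁺ + 2e⁻ → Mg, so n(e⁻) = 2 × 0.4443 = 0.8886 mol
Q = 0.8886 × 96500 = 85750 C
I = Q / t = 85750 / 4770 s = 18.0 A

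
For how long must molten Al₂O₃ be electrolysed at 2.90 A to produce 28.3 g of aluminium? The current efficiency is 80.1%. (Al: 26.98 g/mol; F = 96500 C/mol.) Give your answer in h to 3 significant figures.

n(Al) = 28.3 / 26.98 = 1.049 mol
Al³⁺ + 3e⁻ → Al, so n(e⁻) = 3 × 1.049 = 3.147 mol
Q = 3.147 × 96500 / 0.801 = 3.791×10^5 C
t = Q / I = 3.791×10^5 / 2.90 = 1.307×10^5 s = 36.3 h

36.3 h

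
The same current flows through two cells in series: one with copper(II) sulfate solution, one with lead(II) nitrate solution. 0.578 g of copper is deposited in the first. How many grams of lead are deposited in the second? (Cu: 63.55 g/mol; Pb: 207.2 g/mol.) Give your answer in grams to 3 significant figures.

n(Cu) = 0.578 / 63.55 = 0.009095 mol
Cu²⁺ + 2e⁻ → Cu, so n(e⁻) = 2 × 0.009095 = 0.01819 mol
Since the cells are in series, n(e⁻) in the Pb cell is also 0.01819 mol.
Pb²⁺ + 2e⁻ → Pb, so n(Pb) = 0.01819 / 2 = 0.009095 mol
m(Pb) = 0.009095 × 207.2 = 1.88 g

1.88 g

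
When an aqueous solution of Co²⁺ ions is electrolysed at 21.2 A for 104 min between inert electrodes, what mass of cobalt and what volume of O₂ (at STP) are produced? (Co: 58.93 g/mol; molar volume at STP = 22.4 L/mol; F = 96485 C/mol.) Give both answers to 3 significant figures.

Q = 21.2 × 6240 = 1.323×10^5 C; n(e⁻) = 1.323×10^5 / 96485 = 1.371 mol
Cathode: Co²⁺ + 2e⁻ → Co → n(Co) = 1.371/2 = 0.6855 mol → 40.4 g
Anode: 2H₂O → O₂ + 4H⁺ + 4e⁻ → n(O₂) = 1.371/4 = 0.3428 mol → 7.68 L

40.4 g Co; 7.68 L O₂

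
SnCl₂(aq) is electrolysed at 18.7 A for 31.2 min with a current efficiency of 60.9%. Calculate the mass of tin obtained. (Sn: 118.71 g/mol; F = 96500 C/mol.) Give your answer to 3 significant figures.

Q = 18.7 × 1872 = 35010 C
n(e⁻) = 35010 / 96500 = 0.3628 mol
Sn²⁺ + 2e⁻ → Sn, so theoretical m(Sn) = 0.1814 × 118.71 = 21.53 g
Actual mass = 60.9% × 21.53 = 13.1 g

13.1 g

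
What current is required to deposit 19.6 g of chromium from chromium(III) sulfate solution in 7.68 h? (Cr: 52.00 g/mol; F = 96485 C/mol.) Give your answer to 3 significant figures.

3.95 A

n(Cr) = 19.6 / 52.00 = 0.3769 mol
Cr³⁺ + 3e⁻ → Cr, so n(e⁻) = 3 × 0.3769 = 1.131 mol
Q = 1.131 × 96485 = 1.091×10^5 C
I = Q / t = 1.091×10^5 / 27648 s = 3.95 A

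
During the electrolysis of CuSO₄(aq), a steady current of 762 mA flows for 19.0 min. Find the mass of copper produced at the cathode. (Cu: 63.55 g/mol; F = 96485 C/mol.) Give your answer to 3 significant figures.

Charge passed = 0.762 × 1140 = 868.7 C
Moles of electrons = 868.7 / 96485 = 0.009003 mol
Cu²⁺ + 2e⁻ → Cu, so n(Cu) = 0.009003 / 2 = 0.004502 mol
m = 0.004502 × 63.55 = 0.286 g

0.286 g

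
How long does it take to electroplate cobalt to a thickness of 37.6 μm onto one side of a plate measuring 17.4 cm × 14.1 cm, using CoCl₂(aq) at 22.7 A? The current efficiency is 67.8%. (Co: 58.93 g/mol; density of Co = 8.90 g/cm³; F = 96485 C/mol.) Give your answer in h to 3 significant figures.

0.485 h

Plated area = 17.4 × 14.1 = 245.3 cm²
Volume = 245.3 × 37.6×10⁻⁴ cm = 0.9223 cm³
m(Co) = 0.9223 × 8.90 = 8.208 g
n(Co) = 8.208 / 58.93 = 0.1393 mol; n(e⁻) = 2 × 0.1393 = 0.2786 mol
Q = 0.2786 × 96485 / 0.678 = 39650 C
t = 39650 / 22.7 = 1747 s = 0.485 h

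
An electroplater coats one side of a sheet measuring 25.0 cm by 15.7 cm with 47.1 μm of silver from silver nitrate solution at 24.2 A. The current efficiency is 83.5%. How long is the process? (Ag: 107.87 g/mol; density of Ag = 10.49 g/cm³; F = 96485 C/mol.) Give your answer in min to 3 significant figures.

Plated area = 25.0 × 15.7 = 392.5 cm²
Volume = 392.5 × 47.1×10⁻⁴ cm = 1.849 cm³
m(Ag) = 1.849 × 10.49 = 19.40 g
n(Ag) = 19.40 / 107.87 = 0.1798 mol; n(e⁻) = 0.1798 mol
Q = 0.1798 × 96485 / 0.835 = 20780 C
t = 20780 / 24.2 = 858.7 s = 14.3 min

14.3 min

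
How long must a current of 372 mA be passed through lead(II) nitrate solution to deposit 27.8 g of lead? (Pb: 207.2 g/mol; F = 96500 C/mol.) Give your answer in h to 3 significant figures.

19.3 h

n(Pb) = 27.8 / 207.2 = 0.1342 mol
Pb²⁺ + 2e⁻ → Pb, so n(e⁻) = 2 × 0.1342 = 0.2684 mol
Q = 0.2684 × 96500 = 25900 C
t = Q / I = 25900 / 0.372 = 69620 s = 19.3 h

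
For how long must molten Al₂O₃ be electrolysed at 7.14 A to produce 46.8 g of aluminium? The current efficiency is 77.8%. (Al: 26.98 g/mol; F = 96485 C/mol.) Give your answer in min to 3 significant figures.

n(Al) = 46.8 / 26.98 = 1.735 mol
Al³⁺ + 3e⁻ → Al, so n(e⁻) = 3 × 1.735 = 5.205 mol
Q = 5.205 × 96485 / 0.778 = 6.455×10^5 C
t = Q / I = 6.455×10^5 / 7.14 = 90410 s = 1510 min

1510 min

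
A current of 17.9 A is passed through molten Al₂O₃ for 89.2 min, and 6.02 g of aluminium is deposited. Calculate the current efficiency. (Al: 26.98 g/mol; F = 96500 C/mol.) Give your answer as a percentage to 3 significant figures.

67.4%

Q = 17.9 × 5352 = 95800 C
n(e⁻) = 95800 / 96500 = 0.9927 mol
Al³⁺ + 3e⁻ → Al, so theoretical n(Al) = 0.3309 mol → 8.928 g
Efficiency = 6.02 / 8.928 = 0.6743 = 67.4%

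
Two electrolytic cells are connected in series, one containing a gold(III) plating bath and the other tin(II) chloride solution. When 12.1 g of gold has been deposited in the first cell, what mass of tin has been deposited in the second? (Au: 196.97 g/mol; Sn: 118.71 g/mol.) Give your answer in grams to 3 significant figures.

10.9 g

n(Au) = 12.1 / 196.97 = 0.06143 mol
Au³⁺ + 3e⁻ → Au, so n(e⁻) = 3 × 0.06143 = 0.1843 mol
Since the cells are in series, n(e⁻) in the Sn cell is also 0.1843 mol.
Sn²⁺ + 2e⁻ → Sn, so n(Sn) = 0.1843 / 2 = 0.09215 mol
m(Sn) = 0.09215 × 118.71 = 10.9 g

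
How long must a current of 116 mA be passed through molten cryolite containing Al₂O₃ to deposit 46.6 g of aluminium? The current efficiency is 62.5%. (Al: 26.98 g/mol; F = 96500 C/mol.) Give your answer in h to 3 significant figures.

1920 h

n(Al) = 46.6 / 26.98 = 1.727 mol
Al³⁺ + 3e⁻ → Al, so n(e⁻) = 3 × 1.727 = 5.181 mol
Q = 5.181 × 96500 / 0.625 = 7.999×10^5 C
t = Q / I = 7.999×10^5 / 0.116 = 6.896×10^6 s = 1920 h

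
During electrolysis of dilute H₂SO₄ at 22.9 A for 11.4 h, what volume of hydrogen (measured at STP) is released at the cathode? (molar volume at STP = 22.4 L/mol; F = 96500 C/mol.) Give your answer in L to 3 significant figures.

109 L

Q = 22.9 A × 41040 s = 9.398×10^5 C
n(e⁻) = 9.398×10^5 / 96500 = 9.739 mol
2H⁺ + 2e⁻ → H₂, so n(H₂) = 9.739 / 2 = 4.870 mol
V = 4.870 × 22.4 = 109.1 L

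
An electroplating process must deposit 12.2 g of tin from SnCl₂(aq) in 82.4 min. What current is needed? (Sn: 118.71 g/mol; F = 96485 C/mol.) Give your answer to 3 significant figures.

n(Sn) = 12.2 / 118.71 = 0.1028 mol
Sn²⁺ + 2e⁻ → Sn, so n(e⁻) = 2 × 0.1028 = 0.2056 mol
Q = 0.2056 × 96485 = 19840 C
I = Q / t = 19840 / 4944 s = 4.01 A

4.01 A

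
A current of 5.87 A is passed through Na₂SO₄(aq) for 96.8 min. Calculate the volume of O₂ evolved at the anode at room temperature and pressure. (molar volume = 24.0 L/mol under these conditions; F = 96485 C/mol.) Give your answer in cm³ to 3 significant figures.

Q = It = 5.87 × 5808 = 34090 C
n(e⁻) = 34090 / 96485 = 0.3533 mol
2H₂O → O₂ + 4H⁺ + 4e⁻, so n(O₂) = 0.3533 / 4 = 0.08833 mol
V = 0.08833 × 24.0 = 2.120 L
= 2120 cm³

2120 cm³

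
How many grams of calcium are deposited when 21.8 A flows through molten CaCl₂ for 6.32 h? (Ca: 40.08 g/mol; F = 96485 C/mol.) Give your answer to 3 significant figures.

103 g

Charge passed = 21.8 × 22752 = 4.960×10^5 C
n(e⁻) = 4.960×10^5 / 96485 = 5.141 mol
Ca²⁺ + 2e⁻ → Ca, so n(Ca) = 5.141 / 2 = 2.571 mol
m = 2.571 × 40.08 = 103 g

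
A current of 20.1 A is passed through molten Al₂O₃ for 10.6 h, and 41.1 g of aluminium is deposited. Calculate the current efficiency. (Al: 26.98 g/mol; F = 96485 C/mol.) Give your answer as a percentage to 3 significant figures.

57.5%

Q = 20.1 × 38160 = 7.670×10^5 C
n(e⁻) = 7.670×10^5 / 96485 = 7.949 mol
Al³⁺ + 3e⁻ → Al, so theoretical n(Al) = 2.650 mol → 71.50 g
Efficiency = 41.1 / 71.50 = 0.5748 = 57.5%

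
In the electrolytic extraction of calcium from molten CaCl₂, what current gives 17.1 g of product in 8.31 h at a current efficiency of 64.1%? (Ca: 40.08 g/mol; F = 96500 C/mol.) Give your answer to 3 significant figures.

4.29 A

n(Ca) = 17.1 / 40.08 = 0.4266 mol
Ca²⁺ + 2e⁻ → Ca, so n(e⁻) = 2 × 0.4266 = 0.8532 mol
Q = 0.8532 × 96500 / 0.641 = 1.284×10^5 C
I = Q / t = 1.284×10^5 / 29916 s = 4.29 A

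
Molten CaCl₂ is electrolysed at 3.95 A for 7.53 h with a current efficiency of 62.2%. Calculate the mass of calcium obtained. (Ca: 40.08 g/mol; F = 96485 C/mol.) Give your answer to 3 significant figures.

Q = 3.95 × 27108 = 1.071×10^5 C
n(e⁻) = 1.071×10^5 / 96485 = 1.110 mol
Ca²⁺ + 2e⁻ → Ca, so theoretical m(Ca) = 0.5550 × 40.08 = 22.24 g
Actual mass = 62.2% × 22.24 = 13.8 g

13.8 g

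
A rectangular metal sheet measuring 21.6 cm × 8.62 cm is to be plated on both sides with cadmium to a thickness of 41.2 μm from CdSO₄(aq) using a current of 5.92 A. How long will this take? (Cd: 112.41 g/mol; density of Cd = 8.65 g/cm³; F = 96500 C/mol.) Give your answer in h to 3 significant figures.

Plated area = 2 × 21.6 × 8.62 = 372.4 cm²
Volume = 372.4 × 41.2×10⁻⁴ cm = 1.534 cm³
m(Cd) = 1.534 × 8.65 = 13.27 g
n(Cd) = 13.27 / 112.41 = 0.1180 mol; n(e⁻) = 2 × 0.1180 = 0.2360 mol
Q = 0.2360 × 96500 = 22770 C
t = 22770 / 5.92 = 3846 s = 1.07 h

1.07 h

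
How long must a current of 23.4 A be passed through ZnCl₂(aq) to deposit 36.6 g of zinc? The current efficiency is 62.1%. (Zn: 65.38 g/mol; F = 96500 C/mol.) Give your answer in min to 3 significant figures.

124 min

n(Zn) = 36.6 / 65.38 = 0.5598 mol
Zn²⁺ + 2e⁻ → Zn, so n(e⁻) = 2 × 0.5598 = 1.120 mol
Q = 1.120 × 96500 / 0.621 = 1.740×10^5 C
t = Q / I = 1.740×10^5 / 23.4 = 7436 s = 124 min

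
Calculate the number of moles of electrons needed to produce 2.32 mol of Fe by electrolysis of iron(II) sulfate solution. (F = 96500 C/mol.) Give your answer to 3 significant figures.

Fe²⁺ + 2e⁻ → Fe, so n(e⁻) = 2 × 2.32 = 4.640 mol

4.64 mol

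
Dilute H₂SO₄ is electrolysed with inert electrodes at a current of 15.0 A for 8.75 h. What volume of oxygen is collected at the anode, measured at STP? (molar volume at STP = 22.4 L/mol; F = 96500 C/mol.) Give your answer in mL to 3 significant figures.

Q = It = 15.0 × 31500 = 4.725×10^5 C
n(e⁻) = Q/F = 4.725×10^5/96500 = 4.896 mol
2H₂O → O₂ + 4H⁺ + 4e⁻, so n(O₂) = 4.896 / 4 = 1.224 mol
V = 1.224 × 22.4 = 27.42 L
= 27400 mL

27400 mL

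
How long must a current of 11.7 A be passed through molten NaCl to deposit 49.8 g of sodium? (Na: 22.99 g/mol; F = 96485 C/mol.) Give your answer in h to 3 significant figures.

n(Na) = 49.8 / 22.99 = 2.166 mol
Na⁺ + e⁻ → Na, so n(e⁻) = 2.166 mol
Q = 2.166 × 96485 = 2.090×10^5 C
t = Q / I = 2.090×10^5 / 11.7 = 17860 s = 4.96 h

4.96 h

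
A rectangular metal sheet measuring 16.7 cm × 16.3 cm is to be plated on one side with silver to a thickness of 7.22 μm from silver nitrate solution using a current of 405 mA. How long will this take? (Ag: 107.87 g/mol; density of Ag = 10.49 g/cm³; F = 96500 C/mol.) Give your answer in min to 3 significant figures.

75.9 min

Plated area = 16.7 × 16.3 = 272.2 cm²
Volume = 272.2 × 7.22×10⁻⁴ cm = 0.1965 cm³
m(Ag) = 0.1965 × 10.49 = 2.061 g
n(Ag) = 2.061 / 107.87 = 0.01911 mol; n(e⁻) = 0.01911 mol
Q = 0.01911 × 96500 = 1844 C
t = 1844 / 0.405 = 4553 s = 75.9 min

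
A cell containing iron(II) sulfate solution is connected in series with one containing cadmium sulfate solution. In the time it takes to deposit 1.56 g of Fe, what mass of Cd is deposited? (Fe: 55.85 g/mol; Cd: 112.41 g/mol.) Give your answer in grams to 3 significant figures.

3.14 g

n(Fe) = 1.56 / 55.85 = 0.02793 mol
Fe²⁺ + 2e⁻ → Fe, so n(e⁻) = 2 × 0.02793 = 0.05586 mol
Same current for the same time ⇒ same n(e⁻) = 0.05586 mol in both cells.
Cd²⁺ + 2e⁻ → Cd, so n(Cd) = 0.05586 / 2 = 0.02793 mol
m(Cd) = 0.02793 × 112.41 = 3.14 g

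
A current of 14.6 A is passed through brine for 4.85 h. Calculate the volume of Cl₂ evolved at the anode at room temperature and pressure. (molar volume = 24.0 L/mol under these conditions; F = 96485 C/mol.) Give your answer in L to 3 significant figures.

Q = 14.6 A × 17460 s = 2.549×10^5 C
n(e⁻) = Q/F = 2.549×10^5/96485 = 2.642 mol
2Cl⁻ → Cl₂ + 2e⁻, so n(Cl₂) = 2.642 / 2 = 1.321 mol
V = 1.321 × 24.0 = 31.70 L

31.7 L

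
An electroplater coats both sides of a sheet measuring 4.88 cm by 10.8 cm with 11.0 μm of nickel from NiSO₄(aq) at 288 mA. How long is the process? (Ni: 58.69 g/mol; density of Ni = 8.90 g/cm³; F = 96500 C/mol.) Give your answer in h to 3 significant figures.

Plated area = 2 × 4.88 × 10.8 = 105.4 cm²
Volume = 105.4 × 11.0×10⁻⁴ cm = 0.1159 cm³
m(Ni) = 0.1159 × 8.90 = 1.032 g
n(Ni) = 1.032 / 58.69 = 0.01758 mol; n(e⁻) = 2 × 0.01758 = 0.03516 mol
Q = 0.03516 × 96500 = 3393 C
t = 3393 / 0.288 = 11780 s = 3.27 h

3.27 h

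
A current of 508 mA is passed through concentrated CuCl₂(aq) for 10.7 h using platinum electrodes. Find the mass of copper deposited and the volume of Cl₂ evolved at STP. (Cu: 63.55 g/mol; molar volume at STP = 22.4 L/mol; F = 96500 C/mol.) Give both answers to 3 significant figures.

Q = 0.508 × 38520 = 19570 C; n(e⁻) = 19570 / 96500 = 0.2028 mol
Cathode: Cu²⁺ + 2e⁻ → Cu → n(Cu) = 0.2028/2 = 0.1014 mol → 6.44 g
Anode: 2Cl⁻ → Cl₂ + 2e⁻ → n(Cl₂) = 0.2028/2 = 0.1014 mol → 2.27 L

6.44 g Cu; 2.27 L Cl₂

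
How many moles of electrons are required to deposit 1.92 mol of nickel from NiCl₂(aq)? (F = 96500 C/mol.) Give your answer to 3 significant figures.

3.84 mol

Ni²⁺ + 2e⁻ → Ni, so n(e⁻) = 2 × 1.92 = 3.840 mol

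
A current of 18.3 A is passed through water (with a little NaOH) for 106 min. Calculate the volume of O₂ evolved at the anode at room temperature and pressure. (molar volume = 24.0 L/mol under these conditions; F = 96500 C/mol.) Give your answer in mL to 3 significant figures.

Charge passed = 18.3 × 6360 = 1.164×10^5 C
n(e⁻) = 1.164×10^5 / 96500 = 1.206 mol
2H₂O → O₂ + 4H⁺ + 4e⁻, so n(O₂) = 1.206 / 4 = 0.3015 mol
V = 0.3015 × 24.0 = 7.236 L
= 7240 mL

7240 mL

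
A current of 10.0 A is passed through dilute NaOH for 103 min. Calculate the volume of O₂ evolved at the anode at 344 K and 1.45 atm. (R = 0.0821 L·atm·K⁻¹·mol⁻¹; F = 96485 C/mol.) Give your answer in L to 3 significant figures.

3.12 L

Q = 10.0 A × 6180 s = 61800 C
Moles of electrons = 61800 / 96485 = 0.6405 mol
2H₂O → O₂ + 4H⁺ + 4e⁻, so n(O₂) = 0.6405 / 4 = 0.1601 mol
V = nRT/P = 0.1601 × 0.0821 × 344 / 1.45 = 3.118 L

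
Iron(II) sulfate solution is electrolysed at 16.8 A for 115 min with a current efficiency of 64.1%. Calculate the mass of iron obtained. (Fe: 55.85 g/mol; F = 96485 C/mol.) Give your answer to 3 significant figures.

Q = 16.8 × 6900 = 1.159×10^5 C
n(e⁻) = 1.159×10^5 / 96485 = 1.201 mol
Fe²⁺ + 2e⁻ → Fe, so theoretical m(Fe) = 0.6005 × 55.85 = 33.54 g
Actual mass = 64.1% × 33.54 = 21.5 g

21.5 g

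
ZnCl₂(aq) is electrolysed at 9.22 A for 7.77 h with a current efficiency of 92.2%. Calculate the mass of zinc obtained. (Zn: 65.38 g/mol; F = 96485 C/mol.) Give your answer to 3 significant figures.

80.6 g

Q = 9.22 × 27972 = 2.579×10^5 C
n(e⁻) = 2.579×10^5 / 96485 = 2.673 mol
Zn²⁺ + 2e⁻ → Zn, so theoretical m(Zn) = 1.337 × 65.38 = 87.41 g
Actual mass = 92.2% × 87.41 = 80.6 g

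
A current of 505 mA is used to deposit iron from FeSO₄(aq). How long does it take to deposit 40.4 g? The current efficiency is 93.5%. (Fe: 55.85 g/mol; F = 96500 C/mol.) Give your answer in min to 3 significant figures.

4930 min

n(Fe) = 40.4 / 55.85 = 0.7234 mol
Fe²⁺ + 2e⁻ → Fe, so n(e⁻) = 2 × 0.7234 = 1.447 mol
Q = 1.447 × 96500 / 0.935 = 1.493×10^5 C
t = Q / I = 1.493×10^5 / 0.505 = 2.956×10^5 s = 4930 min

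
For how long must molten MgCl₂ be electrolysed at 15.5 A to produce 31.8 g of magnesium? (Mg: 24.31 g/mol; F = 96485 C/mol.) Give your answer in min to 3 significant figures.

n(Mg) = 31.8 / 24.31 = 1.308 mol
Mg²⁺ + 2e⁻ → Mg, so n(e⁻) = 2 × 1.308 = 2.616 mol
Q = 2.616 × 96485 = 2.524×10^5 C
t = Q / I = 2.524×10^5 / 15.5 = 16280 s = 271 min

271 min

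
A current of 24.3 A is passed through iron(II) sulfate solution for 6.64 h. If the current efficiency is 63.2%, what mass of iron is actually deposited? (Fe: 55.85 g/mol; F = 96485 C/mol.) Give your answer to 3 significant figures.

106 g

Q = 24.3 × 23904 = 5.809×10^5 C
n(e⁻) = 5.809×10^5 / 96485 = 6.021 mol
Fe²⁺ + 2e⁻ → Fe, so theoretical m(Fe) = 3.011 × 55.85 = 168.2 g
Actual mass = 63.2% × 168.2 = 106 g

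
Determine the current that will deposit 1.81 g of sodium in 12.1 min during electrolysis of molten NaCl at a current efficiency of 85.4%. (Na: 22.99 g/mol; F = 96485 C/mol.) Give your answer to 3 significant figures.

n(Na) = 1.81 / 22.99 = 0.07873 mol
Na⁺ + e⁻ → Na, so n(e⁻) = 0.07873 mol
Q = 0.07873 × 96485 / 0.854 = 8895 C
I = Q / t = 8895 / 726 s = 12.3 A

12.3 A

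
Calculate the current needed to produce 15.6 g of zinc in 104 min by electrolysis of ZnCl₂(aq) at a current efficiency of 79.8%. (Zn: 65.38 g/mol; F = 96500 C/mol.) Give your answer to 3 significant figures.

9.25 A

n(Zn) = 15.6 / 65.38 = 0.2386 mol
Zn²⁺ + 2e⁻ → Zn, so n(e⁻) = 2 × 0.2386 = 0.4772 mol
Q = 0.4772 × 96500 / 0.798 = 57710 C
I = Q / t = 57710 / 6240 s = 9.25 A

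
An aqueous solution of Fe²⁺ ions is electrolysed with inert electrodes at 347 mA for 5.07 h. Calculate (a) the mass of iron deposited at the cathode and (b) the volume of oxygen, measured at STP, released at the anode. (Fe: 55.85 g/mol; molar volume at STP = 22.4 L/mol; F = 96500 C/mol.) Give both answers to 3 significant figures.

Q = 0.347 × 18252 = 6333 C; n(e⁻) = 6333 / 96500 = 0.06563 mol
Cathode: Fe²⁺ + 2e⁻ → Fe → n(Fe) = 0.06563/2 = 0.03282 mol → 1.83 g
Anode: 2H₂O → O₂ + 4H⁺ + 4e⁻ → n(O₂) = 0.06563/4 = 0.01641 mol → 0.368 L

1.83 g Fe; 0.368 L O₂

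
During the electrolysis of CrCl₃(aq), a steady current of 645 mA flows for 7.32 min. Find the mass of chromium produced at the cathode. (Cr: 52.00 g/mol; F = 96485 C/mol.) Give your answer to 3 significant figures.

Q = 0.645 A × 439.2 s = 283.3 C
Moles of electrons = 283.3 / 96485 = 0.002936 mol
Cr³⁺ + 3e⁻ → Cr, so n(Cr) = 0.002936 / 3 = 9.787×10^-4 mol
m = 9.787×10^-4 × 52.00 = 0.0509 g

0.0509 g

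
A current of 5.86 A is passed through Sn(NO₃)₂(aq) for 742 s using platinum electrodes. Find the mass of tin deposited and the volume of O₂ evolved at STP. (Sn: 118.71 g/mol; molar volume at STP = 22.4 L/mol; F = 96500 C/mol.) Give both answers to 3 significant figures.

2.67 g Sn; 0.252 L O₂

Q = 5.86 × 742 = 4348 C; n(e⁻) = 4348 / 96500 = 0.04506 mol
Cathode: Sn²⁺ + 2e⁻ → Sn → n(Sn) = 0.04506/2 = 0.02253 mol → 2.67 g
Anode: 2H₂O → O₂ + 4H⁺ + 4e⁻ → n(O₂) = 0.04506/4 = 0.01127 mol → 0.252 L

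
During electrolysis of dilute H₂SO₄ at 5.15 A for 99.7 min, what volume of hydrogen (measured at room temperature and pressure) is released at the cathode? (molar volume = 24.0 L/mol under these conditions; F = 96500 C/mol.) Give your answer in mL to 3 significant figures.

3830 mL

Charge passed = 5.15 × 5982 = 30810 C
Moles of electrons = 30810 / 96500 = 0.3193 mol
2H⁺ + 2e⁻ → H₂, so n(H₂) = 0.3193 / 2 = 0.1597 mol
V = 0.1597 × 24.0 = 3.833 L
= 3830 mL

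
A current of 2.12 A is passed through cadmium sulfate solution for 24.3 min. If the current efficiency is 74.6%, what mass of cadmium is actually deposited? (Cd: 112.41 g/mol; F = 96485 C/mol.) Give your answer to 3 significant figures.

1.34 g

Q = 2.12 × 1458 = 3091 C
n(e⁻) = 3091 / 96485 = 0.03204 mol
Cd²⁺ + 2e⁻ → Cd, so theoretical m(Cd) = 0.01602 × 112.41 = 1.801 g
Actual mass = 74.6% × 1.801 = 1.34 g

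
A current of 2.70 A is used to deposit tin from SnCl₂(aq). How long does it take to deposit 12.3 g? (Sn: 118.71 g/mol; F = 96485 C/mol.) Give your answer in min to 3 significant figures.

123 min

n(Sn) = 12.3 / 118.71 = 0.1036 mol
Sn²⁺ + 2e⁻ → Sn, so n(e⁻) = 2 × 0.1036 = 0.2072 mol
Q = 0.2072 × 96485 = 19990 C
t = Q / I = 19990 / 2.70 = 7404 s = 123 min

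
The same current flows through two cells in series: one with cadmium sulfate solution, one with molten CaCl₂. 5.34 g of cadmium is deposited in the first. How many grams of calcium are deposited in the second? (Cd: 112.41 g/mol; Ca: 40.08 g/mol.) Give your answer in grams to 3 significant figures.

n(Cd) = 5.34 / 112.41 = 0.04750 mol
Cd²⁺ + 2e⁻ → Cd, so n(e⁻) = 2 × 0.04750 = 0.09500 mol
Same current for the same time ⇒ same n(e⁻) = 0.09500 mol in both cells.
Ca²⁺ + 2e⁻ → Ca, so n(Ca) = 0.09500 / 2 = 0.04750 mol
m(Ca) = 0.04750 × 40.08 = 1.90 g

1.90 g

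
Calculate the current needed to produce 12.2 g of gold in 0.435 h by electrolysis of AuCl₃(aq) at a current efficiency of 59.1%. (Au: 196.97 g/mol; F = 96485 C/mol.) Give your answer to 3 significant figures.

n(Au) = 12.2 / 196.97 = 0.06194 mol
Au³⁺ + 3e⁻ → Au, so n(e⁻) = 3 × 0.06194 = 0.1858 mol
Q = 0.1858 × 96485 / 0.591 = 30330 C
I = Q / t = 30330 / 1566 s = 19.4 A

19.4 A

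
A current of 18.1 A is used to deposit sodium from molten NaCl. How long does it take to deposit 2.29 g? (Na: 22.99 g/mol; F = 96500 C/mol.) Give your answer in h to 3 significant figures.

n(Na) = 2.29 / 22.99 = 0.09961 mol
Na⁺ + e⁻ → Na, so n(e⁻) = 0.09961 mol
Q = 0.09961 × 96500 = 9612 C
t = Q / I = 9612 / 18.1 = 531.0 s = 0.148 h

0.148 h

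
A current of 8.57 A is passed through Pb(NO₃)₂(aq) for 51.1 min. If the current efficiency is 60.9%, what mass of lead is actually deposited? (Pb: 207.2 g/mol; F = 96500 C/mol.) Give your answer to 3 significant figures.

Q = 8.57 × 3066 = 26280 C
n(e⁻) = 26280 / 96500 = 0.2723 mol
Pb²⁺ + 2e⁻ → Pb, so theoretical m(Pb) = 0.1362 × 207.2 = 28.22 g
Actual mass = 60.9% × 28.22 = 17.2 g

17.2 g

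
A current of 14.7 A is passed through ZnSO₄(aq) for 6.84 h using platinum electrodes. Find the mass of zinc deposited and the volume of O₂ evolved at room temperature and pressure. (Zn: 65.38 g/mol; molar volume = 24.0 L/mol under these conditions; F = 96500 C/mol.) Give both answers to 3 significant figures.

Q = 14.7 × 24624 = 3.620×10^5 C; n(e⁻) = 3.620×10^5 / 96500 = 3.751 mol
Cathode: Zn²⁺ + 2e⁻ → Zn → n(Zn) = 3.751/2 = 1.876 mol → 123 g
Anode: 2H₂O → O₂ + 4H⁺ + 4e⁻ → n(O₂) = 3.751/4 = 0.9378 mol → 22.5 L

123 g Zn; 22.5 L O₂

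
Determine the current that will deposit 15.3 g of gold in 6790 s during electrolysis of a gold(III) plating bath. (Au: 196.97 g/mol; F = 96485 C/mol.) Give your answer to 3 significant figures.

3.31 A

n(Au) = 15.3 / 196.97 = 0.07768 mol
Au³⁺ + 3e⁻ → Au, so n(e⁻) = 3 × 0.07768 = 0.2330 mol
Q = 0.2330 × 96485 = 22480 C
I = Q / t = 22480 / 6790 s = 3.31 A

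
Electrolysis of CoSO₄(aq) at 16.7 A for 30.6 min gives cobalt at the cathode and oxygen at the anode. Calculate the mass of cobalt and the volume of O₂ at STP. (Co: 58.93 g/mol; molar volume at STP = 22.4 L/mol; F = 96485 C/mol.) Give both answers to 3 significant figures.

9.36 g Co; 1.78 L O₂

Q = 16.7 × 1836 = 30660 C; n(e⁻) = 30660 / 96485 = 0.3178 mol
Cathode: Co²⁺ + 2e⁻ → Co → n(Co) = 0.3178/2 = 0.1589 mol → 9.36 g
Anode: 2H₂O → O₂ + 4H⁺ + 4e⁻ → n(O₂) = 0.3178/4 = 0.07945 mol → 1.78 L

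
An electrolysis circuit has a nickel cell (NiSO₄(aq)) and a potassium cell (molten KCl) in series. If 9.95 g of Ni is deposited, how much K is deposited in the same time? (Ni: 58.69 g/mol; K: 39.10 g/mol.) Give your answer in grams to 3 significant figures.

n(Ni) = 9.95 / 58.69 = 0.1695 mol
Ni²⁺ + 2e⁻ → Ni, so n(e⁻) = 2 × 0.1695 = 0.3390 mol
The cells are in series, so the same charge (and hence the same n(e⁻) = 0.3390 mol) passes through both.
K⁺ + e⁻ → K, so n(K) = 0.3390 mol
m(K) = 0.3390 × 39.10 = 13.3 g

13.3 g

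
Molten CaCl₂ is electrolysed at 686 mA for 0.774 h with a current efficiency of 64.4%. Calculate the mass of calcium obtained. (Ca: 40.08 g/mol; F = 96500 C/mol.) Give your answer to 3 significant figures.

Q = 0.686 × 2786.4 = 1911 C
n(e⁻) = 1911 / 96500 = 0.01980 mol
Ca²⁺ + 2e⁻ → Ca, so theoretical m(Ca) = 0.009900 × 40.08 = 0.3968 g
Actual mass = 64.4% × 0.3968 = 0.256 g

0.256 g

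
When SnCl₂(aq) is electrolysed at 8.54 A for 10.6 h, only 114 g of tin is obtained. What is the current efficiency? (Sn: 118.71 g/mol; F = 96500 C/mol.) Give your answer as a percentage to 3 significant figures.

Q = 8.54 × 38160 = 3.259×10^5 C
n(e⁻) = 3.259×10^5 / 96500 = 3.377 mol
Sn²⁺ + 2e⁻ → Sn, so theoretical n(Sn) = 1.689 mol → 200.5 g
Efficiency = 114 / 200.5 = 0.5686 = 56.9%

56.9%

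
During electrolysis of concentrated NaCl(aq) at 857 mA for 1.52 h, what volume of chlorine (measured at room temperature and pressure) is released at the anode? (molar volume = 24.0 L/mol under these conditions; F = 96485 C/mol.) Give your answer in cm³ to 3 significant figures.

Charge passed = 0.857 × 5472 = 4690 C
Moles of electrons = 4690 / 96485 = 0.04861 mol
2Cl⁻ → Cl₂ + 2e⁻, so n(Cl₂) = 0.04861 / 2 = 0.02431 mol
V = 0.02431 × 24.0 = 0.5834 L
= 583 cm³

583 cm³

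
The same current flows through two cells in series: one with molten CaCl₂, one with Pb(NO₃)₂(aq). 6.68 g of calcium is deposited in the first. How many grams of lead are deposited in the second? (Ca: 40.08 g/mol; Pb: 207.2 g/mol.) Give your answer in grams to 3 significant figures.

34.5 g

n(Ca) = 6.68 / 40.08 = 0.1667 mol
Ca²⁺ + 2e⁻ → Ca, so n(e⁻) = 2 × 0.1667 = 0.3334 mol
The cells are in series, so the same charge (and hence the same n(e⁻) = 0.3334 mol) passes through both.
Pb²⁺ + 2e⁻ → Pb, so n(Pb) = 0.3334 / 2 = 0.1667 mol
m(Pb) = 0.1667 × 207.2 = 34.5 g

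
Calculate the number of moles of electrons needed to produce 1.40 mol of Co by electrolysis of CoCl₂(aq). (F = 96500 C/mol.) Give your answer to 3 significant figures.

Co²⁺ + 2e⁻ → Co, so n(e⁻) = 2 × 1.40 = 2.800 mol

2.80 mol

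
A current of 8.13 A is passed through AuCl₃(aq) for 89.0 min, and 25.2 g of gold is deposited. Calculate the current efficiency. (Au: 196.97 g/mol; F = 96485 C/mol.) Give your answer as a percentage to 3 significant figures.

85.3%

Q = 8.13 × 5340 = 43410 C
n(e⁻) = 43410 / 96485 = 0.4499 mol
Au³⁺ + 3e⁻ → Au, so theoretical n(Au) = 0.1500 mol → 29.55 g
Efficiency = 25.2 / 29.55 = 0.8528 = 85.3%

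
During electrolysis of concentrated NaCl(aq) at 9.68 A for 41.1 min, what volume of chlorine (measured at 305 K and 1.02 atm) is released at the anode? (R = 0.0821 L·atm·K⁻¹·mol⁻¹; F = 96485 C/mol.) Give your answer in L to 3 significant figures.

Charge passed = 9.68 × 2466 = 23870 C
n(e⁻) = Q/F = 23870/96485 = 0.2474 mol
2Cl⁻ → Cl₂ + 2e⁻, so n(Cl₂) = 0.2474 / 2 = 0.1237 mol
V = nRT/P = 0.1237 × 0.0821 × 305 / 1.02 = 3.037 L

3.04 L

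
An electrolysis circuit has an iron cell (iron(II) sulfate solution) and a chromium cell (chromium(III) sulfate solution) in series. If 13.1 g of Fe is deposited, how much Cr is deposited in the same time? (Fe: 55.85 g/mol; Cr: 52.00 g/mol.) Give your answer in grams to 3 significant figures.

8.13 g

n(Fe) = 13.1 / 55.85 = 0.2346 mol
Fe²⁺ + 2e⁻ → Fe, so n(e⁻) = 2 × 0.2346 = 0.4692 mol
The cells are in series, so the same charge (and hence the same n(e⁻) = 0.4692 mol) passes through both.
Cr³⁺ + 3e⁻ → Cr, so n(Cr) = 0.4692 / 3 = 0.1564 mol
m(Cr) = 0.1564 × 52.00 = 8.13 g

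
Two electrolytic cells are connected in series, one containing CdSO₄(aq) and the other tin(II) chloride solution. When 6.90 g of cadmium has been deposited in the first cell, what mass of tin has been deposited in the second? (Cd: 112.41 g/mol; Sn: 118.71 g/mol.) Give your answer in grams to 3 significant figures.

7.29 g

n(Cd) = 6.90 / 112.41 = 0.06138 mol
Cd²⁺ + 2e⁻ → Cd, so n(e⁻) = 2 × 0.06138 = 0.1228 mol
Since the cells are in series, n(e⁻) in the Sn cell is also 0.1228 mol.
Sn²⁺ + 2e⁻ → Sn, so n(Sn) = 0.1228 / 2 = 0.06140 mol
m(Sn) = 0.06140 × 118.71 = 7.29 g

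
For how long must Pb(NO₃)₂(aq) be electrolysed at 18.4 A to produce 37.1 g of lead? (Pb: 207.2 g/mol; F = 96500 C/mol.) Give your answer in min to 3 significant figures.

n(Pb) = 37.1 / 207.2 = 0.1791 mol
Pb²⁺ + 2e⁻ → Pb, so n(e⁻) = 2 × 0.1791 = 0.3582 mol
Q = 0.3582 × 96500 = 34570 C
t = Q / I = 34570 / 18.4 = 1879 s = 31.3 min

31.3 min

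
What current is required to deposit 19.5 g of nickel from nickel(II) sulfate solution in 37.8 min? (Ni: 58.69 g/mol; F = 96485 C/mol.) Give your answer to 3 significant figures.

28.3 A

n(Ni) = 19.5 / 58.69 = 0.3323 mol
Ni²⁺ + 2e⁻ → Ni, so n(e⁻) = 2 × 0.3323 = 0.6646 mol
Q = 0.6646 × 96485 = 64120 C
I = Q / t = 64120 / 2268 s = 28.3 A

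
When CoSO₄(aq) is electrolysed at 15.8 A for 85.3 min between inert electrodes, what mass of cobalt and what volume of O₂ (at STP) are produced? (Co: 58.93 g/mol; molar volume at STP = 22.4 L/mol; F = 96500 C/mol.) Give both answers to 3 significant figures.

24.7 g Co; 4.69 L O₂

Q = 15.8 × 5118 = 80860 C; n(e⁻) = 80860 / 96500 = 0.8379 mol
Cathode: Co²⁺ + 2e⁻ → Co → n(Co) = 0.8379/2 = 0.4190 mol → 24.7 g
Anode: 2H₂O → O₂ + 4H⁺ + 4e⁻ → n(O₂) = 0.8379/4 = 0.2095 mol → 4.69 L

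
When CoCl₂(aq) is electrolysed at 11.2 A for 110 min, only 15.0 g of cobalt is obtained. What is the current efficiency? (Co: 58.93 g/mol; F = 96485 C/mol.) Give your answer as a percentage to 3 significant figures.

Q = 11.2 × 6600 = 73920 C
n(e⁻) = 73920 / 96485 = 0.7661 mol
Co²⁺ + 2e⁻ → Co, so theoretical n(Co) = 0.3831 mol → 22.58 g
Efficiency = 15.0 / 22.58 = 0.6643 = 66.4%

66.4%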